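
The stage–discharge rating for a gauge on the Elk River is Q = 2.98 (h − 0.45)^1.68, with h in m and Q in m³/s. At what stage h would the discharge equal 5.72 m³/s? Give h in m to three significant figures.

1.92 m

h − h₀ = (Q/C)^(1/b) = (5.72/2.98)^(1/1.68) = 1.474 m
h = 0.45 + 1.474 = 1.924 m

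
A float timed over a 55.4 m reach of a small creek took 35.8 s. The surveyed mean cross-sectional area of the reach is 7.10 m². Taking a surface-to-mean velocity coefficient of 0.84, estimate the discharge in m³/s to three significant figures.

9.23 m³/s

v_surface = L / t̄ = 55.4 / 35.8 = 1.547 m/s
v_mean = 0.84 × 1.547 = 1.300 m/s
Q = A × v_mean = 7.10 × 1.300 = 9.229 m³/s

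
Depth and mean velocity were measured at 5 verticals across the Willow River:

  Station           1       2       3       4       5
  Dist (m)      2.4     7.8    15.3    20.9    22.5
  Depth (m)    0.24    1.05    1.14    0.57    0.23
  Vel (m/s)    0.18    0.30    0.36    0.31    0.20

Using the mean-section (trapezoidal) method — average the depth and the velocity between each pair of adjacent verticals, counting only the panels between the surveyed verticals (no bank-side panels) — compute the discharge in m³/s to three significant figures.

5.31 m³/s

Panel 1-2: Δb = 5.4 m, d̄ = (0.24+1.05)/2 = 0.645, v̄ = (0.18+0.30)/2 = 0.24 → q = 5.4×0.645×0.24 = 0.8359 m³/s
Panel 2-3: Δb = 7.5 m, d̄ = (1.05+1.14)/2 = 1.095, v̄ = (0.30+0.36)/2 = 0.33 → q = 7.5×1.095×0.33 = 2.710 m³/s
Panel 3-4: Δb = 5.6 m, d̄ = (1.14+0.57)/2 = 0.855, v̄ = (0.36+0.31)/2 = 0.335 → q = 5.6×0.855×0.335 = 1.604 m³/s
Panel 4-5: Δb = 1.6 m, d̄ = (0.57+0.23)/2 = 0.4, v̄ = (0.31+0.20)/2 = 0.255 → q = 1.6×0.4×0.255 = 0.1632 m³/s
Q = Σ q = 5.313 m³/s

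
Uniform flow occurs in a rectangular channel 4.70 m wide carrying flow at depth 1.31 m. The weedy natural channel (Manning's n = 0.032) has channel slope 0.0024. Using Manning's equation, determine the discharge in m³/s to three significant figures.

8.40 m³/s

A = b·y = 4.70 × 1.31 = 6.157 m²
P = b + 2y = 4.70 + 2×1.31 = 7.320 m
R = A/P = 6.157/7.320 = 0.8411 m
Q = (1/n)·A·R^(2/3)·S^(1/2) = (1/0.032) × 6.157 × 0.8411^(2/3) × 0.0024^(1/2) = 8.399 m³/s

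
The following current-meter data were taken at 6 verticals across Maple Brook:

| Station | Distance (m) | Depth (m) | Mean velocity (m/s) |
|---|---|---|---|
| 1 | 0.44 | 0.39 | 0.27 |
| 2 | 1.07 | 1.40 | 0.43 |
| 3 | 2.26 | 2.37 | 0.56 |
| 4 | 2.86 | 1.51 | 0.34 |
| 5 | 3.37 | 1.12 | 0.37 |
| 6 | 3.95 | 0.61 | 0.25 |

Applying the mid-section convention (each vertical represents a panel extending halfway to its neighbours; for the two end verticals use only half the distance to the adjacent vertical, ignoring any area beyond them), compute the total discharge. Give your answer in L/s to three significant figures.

2320 L/s

w_1 = (1.07 − 0.44)/2 = 0.315 m; q_1 = 0.27 × 0.39 × 0.315 = 0.03317 m³/s
w_2 = (2.26 − 0.44)/2 = 0.91 m; q_2 = 0.43 × 1.40 × 0.91 = 0.5478 m³/s
w_3 = (2.86 − 1.07)/2 = 0.895 m; q_3 = 0.56 × 2.37 × 0.895 = 1.188 m³/s
w_4 = (3.37 − 2.26)/2 = 0.555 m; q_4 = 0.34 × 1.51 × 0.555 = 0.2849 m³/s
w_5 = (3.95 − 2.86)/2 = 0.545 m; q_5 = 0.37 × 1.12 × 0.545 = 0.2258 m³/s
w_6 = (3.95 − 3.37)/2 = 0.29 m; q_6 = 0.25 × 0.61 × 0.29 = 0.04423 m³/s
Q = Σ qᵢ = 2.324 m³/s
= 2.324 × 1000 = 2324 L/s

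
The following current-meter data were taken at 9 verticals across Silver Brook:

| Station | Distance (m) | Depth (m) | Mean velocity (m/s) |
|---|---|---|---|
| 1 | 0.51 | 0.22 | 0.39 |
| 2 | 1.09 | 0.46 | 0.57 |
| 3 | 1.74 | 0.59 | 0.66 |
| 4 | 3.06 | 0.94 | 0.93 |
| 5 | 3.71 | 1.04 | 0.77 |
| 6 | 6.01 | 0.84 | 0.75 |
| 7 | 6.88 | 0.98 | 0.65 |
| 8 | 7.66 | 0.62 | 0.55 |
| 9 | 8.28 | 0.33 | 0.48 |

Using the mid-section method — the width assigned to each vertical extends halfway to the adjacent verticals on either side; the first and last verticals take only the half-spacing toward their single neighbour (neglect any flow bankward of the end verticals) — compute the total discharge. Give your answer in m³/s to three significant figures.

4.42 m³/s

w_1 = (1.09 − 0.51)/2 = 0.29 m; q_1 = 0.39 × 0.22 × 0.29 = 0.02488 m³/s
w_2 = (1.74 − 0.51)/2 = 0.615 m; q_2 = 0.57 × 0.46 × 0.615 = 0.1613 m³/s
w_3 = (3.06 − 1.09)/2 = 0.985 m; q_3 = 0.66 × 0.59 × 0.985 = 0.3836 m³/s
w_4 = (3.71 − 1.74)/2 = 0.985 m; q_4 = 0.93 × 0.94 × 0.985 = 0.8611 m³/s
w_5 = (6.01 − 3.06)/2 = 1.475 m; q_5 = 0.77 × 1.04 × 1.475 = 1.181 m³/s
w_6 = (6.88 − 3.71)/2 = 1.585 m; q_6 = 0.75 × 0.84 × 1.585 = 0.9986 m³/s
w_7 = (7.66 − 6.01)/2 = 0.825 m; q_7 = 0.65 × 0.98 × 0.825 = 0.5255 m³/s
w_8 = (8.28 − 6.88)/2 = 0.7 m; q_8 = 0.55 × 0.62 × 0.7 = 0.2387 m³/s
w_9 = (8.28 − 7.66)/2 = 0.31 m; q_9 = 0.48 × 0.33 × 0.31 = 0.04910 m³/s
Q = Σ qᵢ = 4.424 m³/s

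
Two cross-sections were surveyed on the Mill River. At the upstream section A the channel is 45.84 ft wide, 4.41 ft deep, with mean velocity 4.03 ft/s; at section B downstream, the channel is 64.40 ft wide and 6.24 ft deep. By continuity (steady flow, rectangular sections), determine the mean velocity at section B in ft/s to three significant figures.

2.03 ft/s

Q = A₁V₁ = (45.84×4.41) × 4.03 = 814.7 ft³/s
A₂ = 64.40 × 6.24 = 401.9 ft²
V₂ = Q/A₂ = 814.7/401.9 = 2.027 ft/s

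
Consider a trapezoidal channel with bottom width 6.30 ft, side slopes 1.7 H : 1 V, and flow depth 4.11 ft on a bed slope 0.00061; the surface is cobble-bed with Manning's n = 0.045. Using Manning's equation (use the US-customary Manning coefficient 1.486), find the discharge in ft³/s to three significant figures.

A = (b + z·y)·y = (6.30 + 1.7×4.11)×4.11 = 54.61 ft²
P = b + 2y√(1+z²) = 6.30 + 2×4.11×√(1+1.7²) = 22.51 ft
R = A/P = 54.61/22.51 = 2.426 ft
Q = (1.486/n)·A·R^(2/3)·S^(1/2) = (1.486/0.045) × 54.61 × 2.426^(2/3) × 0.00061^(1/2) = 80.41 ft³/s

80.4 ft³/s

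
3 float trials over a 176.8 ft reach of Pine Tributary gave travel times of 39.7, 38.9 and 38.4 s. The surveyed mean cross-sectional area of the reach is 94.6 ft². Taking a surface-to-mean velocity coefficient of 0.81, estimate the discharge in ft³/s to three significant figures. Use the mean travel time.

t̄ = (39.7 + 38.9 + 38.4) / 3 = 39 s
v_surface = L / t̄ = 176.8 / 39 = 4.533 ft/s
v_mean = 0.81 × 4.533 = 3.672 ft/s
Q = A × v_mean = 94.6 × 3.672 = 347.4 ft³/s

347 ft³/s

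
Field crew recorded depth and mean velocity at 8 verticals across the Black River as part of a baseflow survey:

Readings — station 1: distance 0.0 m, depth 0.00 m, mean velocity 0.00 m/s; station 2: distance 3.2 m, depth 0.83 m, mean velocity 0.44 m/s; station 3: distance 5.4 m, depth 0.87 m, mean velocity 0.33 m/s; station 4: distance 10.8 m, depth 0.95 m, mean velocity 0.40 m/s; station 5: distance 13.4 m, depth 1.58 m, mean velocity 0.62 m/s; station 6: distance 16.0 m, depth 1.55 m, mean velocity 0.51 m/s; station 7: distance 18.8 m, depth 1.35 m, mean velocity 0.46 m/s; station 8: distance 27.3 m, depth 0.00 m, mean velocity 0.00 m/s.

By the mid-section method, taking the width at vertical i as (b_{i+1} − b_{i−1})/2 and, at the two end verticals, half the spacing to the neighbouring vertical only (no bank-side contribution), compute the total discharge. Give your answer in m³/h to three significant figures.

w_2 = (5.4 − 0.0)/2 = 2.7 m; q_2 = 0.44 × 0.83 × 2.7 = 0.9860 m³/s
w_3 = (10.8 − 3.2)/2 = 3.8 m; q_3 = 0.33 × 0.87 × 3.8 = 1.091 m³/s
w_4 = (13.4 − 5.4)/2 = 4 m; q_4 = 0.40 × 0.95 × 4 = 1.520 m³/s
w_5 = (16.0 − 10.8)/2 = 2.6 m; q_5 = 0.62 × 1.58 × 2.6 = 2.547 m³/s
w_6 = (18.8 − 13.4)/2 = 2.7 m; q_6 = 0.51 × 1.55 × 2.7 = 2.134 m³/s
w_7 = (27.3 − 16.0)/2 = 5.65 m; q_7 = 0.46 × 1.35 × 5.65 = 3.509 m³/s
Stations 1, 8 contribute zero (depth or velocity is 0).
Q = Σ qᵢ = 11.79 m³/s
= 11.79 × 3600 = 42430 m³/h

42400 m³/h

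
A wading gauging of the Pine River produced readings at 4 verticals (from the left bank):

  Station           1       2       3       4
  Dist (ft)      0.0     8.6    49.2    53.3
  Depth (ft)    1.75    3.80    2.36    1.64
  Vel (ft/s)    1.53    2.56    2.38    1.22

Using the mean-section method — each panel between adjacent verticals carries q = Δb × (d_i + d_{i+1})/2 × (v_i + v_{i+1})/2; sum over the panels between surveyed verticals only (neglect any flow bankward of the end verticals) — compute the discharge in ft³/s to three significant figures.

372 ft³/s

Panel 1-2: Δb = 8.6 ft, d̄ = (1.75+3.80)/2 = 2.775, v̄ = (1.53+2.56)/2 = 2.045 → q = 8.6×2.775×2.045 = 48.80 ft³/s
Panel 2-3: Δb = 40.6 ft, d̄ = (3.80+2.36)/2 = 3.08, v̄ = (2.56+2.38)/2 = 2.47 → q = 40.6×3.08×2.47 = 308.9 ft³/s
Panel 3-4: Δb = 4.1 ft, d̄ = (2.36+1.64)/2 = 2, v̄ = (2.38+1.22)/2 = 1.8 → q = 4.1×2×1.8 = 14.76 ft³/s
Q = Σ q = 372.4 ft³/s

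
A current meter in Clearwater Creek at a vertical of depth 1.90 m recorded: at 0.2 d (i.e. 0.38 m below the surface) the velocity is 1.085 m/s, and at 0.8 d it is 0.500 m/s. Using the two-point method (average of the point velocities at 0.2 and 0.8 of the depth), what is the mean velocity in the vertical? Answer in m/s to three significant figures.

v̄ = (1.085 + 0.500) / 2 = 0.7925 m/s

0.793 m/s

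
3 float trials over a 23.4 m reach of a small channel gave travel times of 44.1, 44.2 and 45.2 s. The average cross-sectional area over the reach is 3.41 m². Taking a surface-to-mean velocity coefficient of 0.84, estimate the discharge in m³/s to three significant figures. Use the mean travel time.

t̄ = (44.1 + 44.2 + 45.2) / 3 = 44.5 s
v_surface = L / t̄ = 23.4 / 44.5 = 0.5258 m/s
v_mean = 0.84 × 0.5258 = 0.4417 m/s
Q = A × v_mean = 3.41 × 0.4417 = 1.506 m³/s

1.51 m³/s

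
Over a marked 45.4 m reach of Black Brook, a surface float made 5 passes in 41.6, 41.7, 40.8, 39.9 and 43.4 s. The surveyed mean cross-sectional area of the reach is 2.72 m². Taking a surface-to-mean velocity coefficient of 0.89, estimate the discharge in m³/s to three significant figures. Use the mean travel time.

2.65 m³/s

t̄ = (41.6 + 41.7 + 40.8 + 39.9 + 43.4) / 5 = 41.48 s
v_surface = L / t̄ = 45.4 / 41.48 = 1.095 m/s
v_mean = 0.89 × 1.095 = 0.9741 m/s
Q = A × v_mean = 2.72 × 0.9741 = 2.650 m³/s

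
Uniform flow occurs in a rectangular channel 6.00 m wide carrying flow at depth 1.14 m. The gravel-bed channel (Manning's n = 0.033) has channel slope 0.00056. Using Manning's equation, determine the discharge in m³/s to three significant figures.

A = b·y = 6.00 × 1.14 = 6.840 m²
P = b + 2y = 6.00 + 2×1.14 = 8.280 m
R = A/P = 6.840/8.280 = 0.8261 m
Q = (1/n)·A·R^(2/3)·S^(1/2) = (1/0.033) × 6.840 × 0.8261^(2/3) × 0.00056^(1/2) = 4.318 m³/s

4.32 m³/s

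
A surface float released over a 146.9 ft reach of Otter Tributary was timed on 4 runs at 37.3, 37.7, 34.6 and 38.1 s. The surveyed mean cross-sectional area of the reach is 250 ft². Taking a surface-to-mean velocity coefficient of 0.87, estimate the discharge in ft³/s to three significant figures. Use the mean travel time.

865 ft³/s

t̄ = (37.3 + 37.7 + 34.6 + 38.1) / 4 = 36.925 s
v_surface = L / t̄ = 146.9 / 36.925 = 3.978 ft/s
v_mean = 0.87 × 3.978 = 3.461 ft/s
Q = A × v_mean = 250 × 3.461 = 865.3 ft³/s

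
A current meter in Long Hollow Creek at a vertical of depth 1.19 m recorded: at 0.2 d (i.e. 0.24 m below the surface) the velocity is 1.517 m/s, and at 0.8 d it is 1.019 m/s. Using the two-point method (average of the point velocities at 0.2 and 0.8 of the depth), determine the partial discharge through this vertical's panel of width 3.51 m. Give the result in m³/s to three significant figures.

v̄ = (1.517 + 1.019) / 2 = 1.268 m/s
q = v̄ × d × w = 1.268 × 1.19 × 3.51 = 5.296 m³/s

5.30 m³/s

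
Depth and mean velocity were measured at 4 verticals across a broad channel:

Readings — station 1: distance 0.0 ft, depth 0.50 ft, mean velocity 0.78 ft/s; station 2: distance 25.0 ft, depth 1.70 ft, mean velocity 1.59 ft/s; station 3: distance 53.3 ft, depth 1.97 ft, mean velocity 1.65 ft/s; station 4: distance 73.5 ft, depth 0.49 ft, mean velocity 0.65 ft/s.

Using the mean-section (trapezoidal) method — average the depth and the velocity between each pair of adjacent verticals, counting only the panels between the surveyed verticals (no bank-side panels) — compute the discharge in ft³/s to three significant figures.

145 ft³/s

Panel 1-2: Δb = 25 ft, d̄ = (0.50+1.70)/2 = 1.1, v̄ = (0.78+1.59)/2 = 1.185 → q = 25×1.1×1.185 = 32.59 ft³/s
Panel 2-3: Δb = 28.3 ft, d̄ = (1.70+1.97)/2 = 1.835, v̄ = (1.59+1.65)/2 = 1.62 → q = 28.3×1.835×1.62 = 84.13 ft³/s
Panel 3-4: Δb = 20.2 ft, d̄ = (1.97+0.49)/2 = 1.23, v̄ = (1.65+0.65)/2 = 1.15 → q = 20.2×1.23×1.15 = 28.57 ft³/s
Q = Σ q = 145.3 ft³/s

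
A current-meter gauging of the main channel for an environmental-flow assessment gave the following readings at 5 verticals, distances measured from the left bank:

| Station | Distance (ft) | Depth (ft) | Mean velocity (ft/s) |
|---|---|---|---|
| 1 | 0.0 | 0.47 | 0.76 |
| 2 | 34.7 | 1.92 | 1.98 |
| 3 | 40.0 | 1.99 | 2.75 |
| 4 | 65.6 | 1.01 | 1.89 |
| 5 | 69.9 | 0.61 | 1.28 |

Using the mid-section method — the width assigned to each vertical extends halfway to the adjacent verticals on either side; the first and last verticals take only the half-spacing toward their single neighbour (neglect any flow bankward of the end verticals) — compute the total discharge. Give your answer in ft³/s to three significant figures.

197 ft³/s

w_1 = (34.7 − 0.0)/2 = 17.35 ft; q_1 = 0.76 × 0.47 × 17.35 = 6.197 ft³/s
w_2 = (40.0 − 0.0)/2 = 20 ft; q_2 = 1.98 × 1.92 × 20 = 76.03 ft³/s
w_3 = (65.6 − 34.7)/2 = 15.45 ft; q_3 = 2.75 × 1.99 × 15.45 = 84.55 ft³/s
w_4 = (69.9 − 40.0)/2 = 14.95 ft; q_4 = 1.89 × 1.01 × 14.95 = 28.54 ft³/s
w_5 = (69.9 − 65.6)/2 = 2.15 ft; q_5 = 1.28 × 0.61 × 2.15 = 1.679 ft³/s
Q = Σ qᵢ = 197.0 ft³/s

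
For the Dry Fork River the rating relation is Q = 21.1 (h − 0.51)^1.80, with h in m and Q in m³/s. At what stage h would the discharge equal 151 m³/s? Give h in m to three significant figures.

3.49 m

h − h₀ = (Q/C)^(1/b) = (151/21.1)^(1/1.80) = 2.984 m
h = 0.51 + 2.984 = 3.494 m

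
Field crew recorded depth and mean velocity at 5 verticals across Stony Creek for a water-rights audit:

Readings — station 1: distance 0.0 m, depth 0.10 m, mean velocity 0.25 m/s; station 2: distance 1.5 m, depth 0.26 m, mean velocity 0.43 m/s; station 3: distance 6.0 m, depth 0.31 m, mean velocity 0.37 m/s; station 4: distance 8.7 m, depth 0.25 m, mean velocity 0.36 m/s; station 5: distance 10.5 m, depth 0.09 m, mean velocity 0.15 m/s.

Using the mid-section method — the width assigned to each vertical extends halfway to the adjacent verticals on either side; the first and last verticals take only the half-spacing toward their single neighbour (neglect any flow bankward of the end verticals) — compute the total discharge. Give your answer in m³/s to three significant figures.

0.982 m³/s

w_1 = (1.5 − 0.0)/2 = 0.75 m; q_1 = 0.25 × 0.10 × 0.75 = 0.01875 m³/s
w_2 = (6.0 − 0.0)/2 = 3 m; q_2 = 0.43 × 0.26 × 3 = 0.3354 m³/s
w_3 = (8.7 − 1.5)/2 = 3.6 m; q_3 = 0.37 × 0.31 × 3.6 = 0.4129 m³/s
w_4 = (10.5 − 6.0)/2 = 2.25 m; q_4 = 0.36 × 0.25 × 2.25 = 0.2025 m³/s
w_5 = (10.5 − 8.7)/2 = 0.9 m; q_5 = 0.15 × 0.09 × 0.9 = 0.01215 m³/s
Q = Σ qᵢ = 0.9817 m³/s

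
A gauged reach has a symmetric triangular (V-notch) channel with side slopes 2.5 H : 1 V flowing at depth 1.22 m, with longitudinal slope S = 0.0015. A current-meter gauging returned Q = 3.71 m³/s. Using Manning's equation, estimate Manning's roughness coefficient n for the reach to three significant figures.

A = z·y² = 2.5×1.22² = 3.721 m²
P = 2y√(1+z²) = 2×1.22×√(1+2.5²) = 6.570 m
R = A/P = 3.721/6.570 = 0.5664 m
n = (1/Q)·A·R^(2/3)·S^(1/2) = (1/3.71) × 3.721 × 0.6845 × 0.03873 = 0.02659

0.0266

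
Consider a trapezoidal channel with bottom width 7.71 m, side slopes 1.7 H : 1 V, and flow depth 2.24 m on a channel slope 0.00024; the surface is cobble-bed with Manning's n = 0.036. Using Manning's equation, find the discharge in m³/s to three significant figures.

14.9 m³/s

A = (b + z·y)·y = (7.71 + 1.7×2.24)×2.24 = 25.80 m²
P = b + 2y√(1+z²) = 7.71 + 2×2.24×√(1+1.7²) = 16.55 m
R = A/P = 25.80/16.55 = 1.559 m
Q = (1/n)·A·R^(2/3)·S^(1/2) = (1/0.036) × 25.80 × 1.559^(2/3) × 0.00024^(1/2) = 14.93 m³/s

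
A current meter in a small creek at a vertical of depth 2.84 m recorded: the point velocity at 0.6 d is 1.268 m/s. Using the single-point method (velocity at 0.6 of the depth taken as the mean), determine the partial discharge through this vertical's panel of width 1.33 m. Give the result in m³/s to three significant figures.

4.79 m³/s

v̄ = v₀.₆ = 1.268 m/s
q = v̄ × d × w = 1.268 × 2.84 × 1.33 = 4.789 m³/s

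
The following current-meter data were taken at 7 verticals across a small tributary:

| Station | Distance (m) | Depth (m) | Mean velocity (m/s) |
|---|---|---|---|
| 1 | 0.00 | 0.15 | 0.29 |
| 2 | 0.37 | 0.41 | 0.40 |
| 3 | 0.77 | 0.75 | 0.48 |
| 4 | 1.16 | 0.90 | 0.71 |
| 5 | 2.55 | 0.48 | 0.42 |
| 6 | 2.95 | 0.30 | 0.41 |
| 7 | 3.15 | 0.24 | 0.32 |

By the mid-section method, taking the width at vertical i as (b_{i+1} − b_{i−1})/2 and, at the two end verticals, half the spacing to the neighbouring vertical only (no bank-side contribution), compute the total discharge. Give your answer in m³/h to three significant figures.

w_1 = (0.37 − 0.00)/2 = 0.185 m; q_1 = 0.29 × 0.15 × 0.185 = 0.008048 m³/s
w_2 = (0.77 − 0.00)/2 = 0.385 m; q_2 = 0.40 × 0.41 × 0.385 = 0.06314 m³/s
w_3 = (1.16 − 0.37)/2 = 0.395 m; q_3 = 0.48 × 0.75 × 0.395 = 0.1422 m³/s
w_4 = (2.55 − 0.77)/2 = 0.89 m; q_4 = 0.71 × 0.90 × 0.89 = 0.5687 m³/s
w_5 = (2.95 − 1.16)/2 = 0.895 m; q_5 = 0.42 × 0.48 × 0.895 = 0.1804 m³/s
w_6 = (3.15 − 2.55)/2 = 0.3 m; q_6 = 0.41 × 0.30 × 0.3 = 0.03690 m³/s
w_7 = (3.15 − 2.95)/2 = 0.1 m; q_7 = 0.32 × 0.24 × 0.1 = 0.007680 m³/s
Q = Σ qᵢ = 1.007 m³/s
= 1.007 × 3600 = 3626 m³/h

3630 m³/h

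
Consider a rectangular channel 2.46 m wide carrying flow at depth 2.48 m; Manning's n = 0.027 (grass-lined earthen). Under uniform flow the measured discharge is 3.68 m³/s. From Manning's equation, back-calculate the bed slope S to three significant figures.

0.000344

A = b·y = 2.46 × 2.48 = 6.101 m²
P = b + 2y = 2.46 + 2×2.48 = 7.420 m
R = A/P = 6.101/7.420 = 0.8222 m
S = (Q·n / (1·A·R^(2/3)))² = (3.68×0.027 / (1×6.101×0.8777))² = 0.0003444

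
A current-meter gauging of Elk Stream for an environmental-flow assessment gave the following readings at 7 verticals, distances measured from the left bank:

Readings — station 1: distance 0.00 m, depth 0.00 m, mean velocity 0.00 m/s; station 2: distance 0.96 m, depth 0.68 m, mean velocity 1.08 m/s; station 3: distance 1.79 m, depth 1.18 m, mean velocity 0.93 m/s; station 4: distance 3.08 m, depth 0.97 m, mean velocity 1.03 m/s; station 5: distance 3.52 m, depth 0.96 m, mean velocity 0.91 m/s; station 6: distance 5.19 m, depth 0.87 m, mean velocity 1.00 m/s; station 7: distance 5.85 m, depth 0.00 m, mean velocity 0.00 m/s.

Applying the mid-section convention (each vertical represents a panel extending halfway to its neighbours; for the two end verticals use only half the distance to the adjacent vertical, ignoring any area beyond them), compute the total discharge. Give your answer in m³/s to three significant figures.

4.62 m³/s

w_2 = (1.79 − 0.00)/2 = 0.895 m; q_2 = 1.08 × 0.68 × 0.895 = 0.6573 m³/s
w_3 = (3.08 − 0.96)/2 = 1.06 m; q_3 = 0.93 × 1.18 × 1.06 = 1.163 m³/s
w_4 = (3.52 − 1.79)/2 = 0.865 m; q_4 = 1.03 × 0.97 × 0.865 = 0.8642 m³/s
w_5 = (5.19 − 3.08)/2 = 1.055 m; q_5 = 0.91 × 0.96 × 1.055 = 0.9216 m³/s
w_6 = (5.85 − 3.52)/2 = 1.165 m; q_6 = 1.00 × 0.87 × 1.165 = 1.014 m³/s
Stations 1, 7 contribute zero (depth or velocity is 0).
Q = Σ qᵢ = 4.620 m³/s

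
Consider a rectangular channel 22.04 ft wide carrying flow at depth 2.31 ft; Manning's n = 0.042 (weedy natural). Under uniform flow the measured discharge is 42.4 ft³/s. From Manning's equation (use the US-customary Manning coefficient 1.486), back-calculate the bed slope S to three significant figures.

A = b·y = 22.04 × 2.31 = 50.91 ft²
P = b + 2y = 22.04 + 2×2.31 = 26.66 ft
R = A/P = 50.91/26.66 = 1.910 ft
S = (Q·n / (1.486·A·R^(2/3)))² = (42.4×0.042 / (1.486×50.91×1.539))² = 0.0002338

0.000234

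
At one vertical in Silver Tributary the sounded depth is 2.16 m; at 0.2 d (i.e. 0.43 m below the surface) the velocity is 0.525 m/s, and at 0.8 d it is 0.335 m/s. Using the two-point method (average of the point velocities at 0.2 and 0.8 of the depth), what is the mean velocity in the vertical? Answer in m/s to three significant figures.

v̄ = (0.525 + 0.335) / 2 = 0.4300 m/s

0.430 m/s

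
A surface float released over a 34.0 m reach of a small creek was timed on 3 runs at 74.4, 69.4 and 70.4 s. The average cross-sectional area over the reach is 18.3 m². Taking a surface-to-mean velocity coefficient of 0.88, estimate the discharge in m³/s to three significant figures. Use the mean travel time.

t̄ = (74.4 + 69.4 + 70.4) / 3 = 71.4 s
v_surface = L / t̄ = 34.0 / 71.4 = 0.4762 m/s
v_mean = 0.88 × 0.4762 = 0.4190 m/s
Q = A × v_mean = 18.3 × 0.4190 = 7.669 m³/s

7.67 m³/s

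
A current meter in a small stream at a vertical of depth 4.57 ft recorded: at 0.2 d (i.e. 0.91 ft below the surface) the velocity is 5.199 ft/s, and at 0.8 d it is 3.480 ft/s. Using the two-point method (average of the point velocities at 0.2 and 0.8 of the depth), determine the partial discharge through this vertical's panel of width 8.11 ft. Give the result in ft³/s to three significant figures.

161 ft³/s

v̄ = (5.199 + 3.480) / 2 = 4.340 ft/s
q = v̄ × d × w = 4.340 × 4.57 × 8.11 = 160.8 ft³/s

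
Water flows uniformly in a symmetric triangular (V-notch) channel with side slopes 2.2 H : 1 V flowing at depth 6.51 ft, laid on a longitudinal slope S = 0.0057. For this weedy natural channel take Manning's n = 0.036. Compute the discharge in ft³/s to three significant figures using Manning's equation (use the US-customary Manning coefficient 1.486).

A = z·y² = 2.2×6.51² = 93.24 ft²
P = 2y√(1+z²) = 2×6.51×√(1+2.2²) = 31.46 ft
R = A/P = 93.24/31.46 = 2.963 ft
Q = (1.486/n)·A·R^(2/3)·S^(1/2) = (1.486/0.036) × 93.24 × 2.963^(2/3) × 0.0057^(1/2) = 599.4 ft³/s

599 ft³/s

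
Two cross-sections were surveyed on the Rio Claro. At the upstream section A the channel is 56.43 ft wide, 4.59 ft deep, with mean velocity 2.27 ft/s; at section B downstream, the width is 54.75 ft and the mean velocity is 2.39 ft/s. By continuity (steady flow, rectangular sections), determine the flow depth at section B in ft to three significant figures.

Q = A₁V₁ = (56.43×4.59) × 2.27 = 588.0 ft³/s
d₂ = Q/(b₂ V₂) = 588.0/(54.75×2.39) = 4.493 ft

4.49 ft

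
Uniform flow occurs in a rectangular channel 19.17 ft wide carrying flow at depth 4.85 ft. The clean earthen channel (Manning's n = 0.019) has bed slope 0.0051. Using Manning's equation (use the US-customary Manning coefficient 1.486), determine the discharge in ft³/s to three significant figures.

1130 ft³/s

A = b·y = 19.17 × 4.85 = 92.97 ft²
P = b + 2y = 19.17 + 2×4.85 = 28.87 ft
R = A/P = 92.97/28.87 = 3.220 ft
Q = (1.486/n)·A·R^(2/3)·S^(1/2) = (1.486/0.019) × 92.97 × 3.220^(2/3) × 0.0051^(1/2) = 1132 ft³/s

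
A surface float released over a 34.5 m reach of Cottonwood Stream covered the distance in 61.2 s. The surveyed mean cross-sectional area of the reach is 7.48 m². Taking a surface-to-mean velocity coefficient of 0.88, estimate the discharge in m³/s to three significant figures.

v_surface = L / t̄ = 34.5 / 61.2 = 0.5637 m/s
v_mean = 0.88 × 0.5637 = 0.4961 m/s
Q = A × v_mean = 7.48 × 0.4961 = 3.711 m³/s

3.71 m³/s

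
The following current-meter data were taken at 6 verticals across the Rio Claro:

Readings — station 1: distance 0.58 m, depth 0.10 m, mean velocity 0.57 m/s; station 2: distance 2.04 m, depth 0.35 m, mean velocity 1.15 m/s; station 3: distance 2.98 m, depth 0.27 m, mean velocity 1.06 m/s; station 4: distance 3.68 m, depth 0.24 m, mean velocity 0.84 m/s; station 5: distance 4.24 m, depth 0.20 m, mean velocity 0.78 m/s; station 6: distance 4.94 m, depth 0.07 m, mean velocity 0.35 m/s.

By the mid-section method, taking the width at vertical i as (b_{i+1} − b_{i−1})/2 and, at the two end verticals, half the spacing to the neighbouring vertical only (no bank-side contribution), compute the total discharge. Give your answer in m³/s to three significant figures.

0.993 m³/s

w_1 = (2.04 − 0.58)/2 = 0.73 m; q_1 = 0.57 × 0.10 × 0.73 = 0.04161 m³/s
w_2 = (2.98 − 0.58)/2 = 1.2 m; q_2 = 1.15 × 0.35 × 1.2 = 0.4830 m³/s
w_3 = (3.68 − 2.04)/2 = 0.82 m; q_3 = 1.06 × 0.27 × 0.82 = 0.2347 m³/s
w_4 = (4.24 − 2.98)/2 = 0.63 m; q_4 = 0.84 × 0.24 × 0.63 = 0.1270 m³/s
w_5 = (4.94 − 3.68)/2 = 0.63 m; q_5 = 0.78 × 0.20 × 0.63 = 0.09828 m³/s
w_6 = (4.94 − 4.24)/2 = 0.35 m; q_6 = 0.35 × 0.07 × 0.35 = 0.008575 m³/s
Q = Σ qᵢ = 0.9932 m³/s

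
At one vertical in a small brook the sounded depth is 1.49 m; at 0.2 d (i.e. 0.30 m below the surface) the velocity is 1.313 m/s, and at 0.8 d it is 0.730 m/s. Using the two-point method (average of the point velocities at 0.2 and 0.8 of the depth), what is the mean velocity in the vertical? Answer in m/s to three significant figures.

v̄ = (1.313 + 0.730) / 2 = 1.022 m/s

1.02 m/s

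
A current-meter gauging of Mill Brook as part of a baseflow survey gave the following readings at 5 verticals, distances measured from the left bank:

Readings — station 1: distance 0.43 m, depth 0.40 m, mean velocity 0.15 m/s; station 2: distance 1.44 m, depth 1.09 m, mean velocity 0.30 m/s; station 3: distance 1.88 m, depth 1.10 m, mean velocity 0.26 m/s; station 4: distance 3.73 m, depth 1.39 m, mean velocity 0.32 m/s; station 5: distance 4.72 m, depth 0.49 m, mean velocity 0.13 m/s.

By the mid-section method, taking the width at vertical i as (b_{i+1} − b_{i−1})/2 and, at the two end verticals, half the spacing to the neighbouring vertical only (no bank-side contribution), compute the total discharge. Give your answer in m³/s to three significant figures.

w_1 = (1.44 − 0.43)/2 = 0.505 m; q_1 = 0.15 × 0.40 × 0.505 = 0.03030 m³/s
w_2 = (1.88 − 0.43)/2 = 0.725 m; q_2 = 0.30 × 1.09 × 0.725 = 0.2371 m³/s
w_3 = (3.73 − 1.44)/2 = 1.145 m; q_3 = 0.26 × 1.10 × 1.145 = 0.3275 m³/s
w_4 = (4.72 − 1.88)/2 = 1.42 m; q_4 = 0.32 × 1.39 × 1.42 = 0.6316 m³/s
w_5 = (4.72 − 3.73)/2 = 0.495 m; q_5 = 0.13 × 0.49 × 0.495 = 0.03153 m³/s
Q = Σ qᵢ = 1.258 m³/s

1.26 m³/s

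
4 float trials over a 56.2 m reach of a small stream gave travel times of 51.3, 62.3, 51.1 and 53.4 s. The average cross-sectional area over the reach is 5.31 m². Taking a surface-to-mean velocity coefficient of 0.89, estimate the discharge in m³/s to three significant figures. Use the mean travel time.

t̄ = (51.3 + 62.3 + 51.1 + 53.4) / 4 = 54.525 s
v_surface = L / t̄ = 56.2 / 54.525 = 1.031 m/s
v_mean = 0.89 × 1.031 = 0.9173 m/s
Q = A × v_mean = 5.31 × 0.9173 = 4.871 m³/s

4.87 m³/s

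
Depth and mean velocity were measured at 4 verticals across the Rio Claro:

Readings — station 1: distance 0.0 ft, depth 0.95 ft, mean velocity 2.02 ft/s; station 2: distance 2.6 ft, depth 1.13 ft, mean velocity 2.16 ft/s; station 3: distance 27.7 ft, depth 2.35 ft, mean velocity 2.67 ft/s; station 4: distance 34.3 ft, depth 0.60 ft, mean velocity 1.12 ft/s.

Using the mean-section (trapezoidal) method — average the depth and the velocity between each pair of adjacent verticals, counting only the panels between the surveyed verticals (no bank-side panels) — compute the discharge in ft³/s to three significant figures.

Panel 1-2: Δb = 2.6 ft, d̄ = (0.95+1.13)/2 = 1.04, v̄ = (2.02+2.16)/2 = 2.09 → q = 2.6×1.04×2.09 = 5.651 ft³/s
Panel 2-3: Δb = 25.1 ft, d̄ = (1.13+2.35)/2 = 1.74, v̄ = (2.16+2.67)/2 = 2.415 → q = 25.1×1.74×2.415 = 105.5 ft³/s
Panel 3-4: Δb = 6.6 ft, d̄ = (2.35+0.60)/2 = 1.475, v̄ = (2.67+1.12)/2 = 1.895 → q = 6.6×1.475×1.895 = 18.45 ft³/s
Q = Σ q = 129.6 ft³/s

130 ft³/s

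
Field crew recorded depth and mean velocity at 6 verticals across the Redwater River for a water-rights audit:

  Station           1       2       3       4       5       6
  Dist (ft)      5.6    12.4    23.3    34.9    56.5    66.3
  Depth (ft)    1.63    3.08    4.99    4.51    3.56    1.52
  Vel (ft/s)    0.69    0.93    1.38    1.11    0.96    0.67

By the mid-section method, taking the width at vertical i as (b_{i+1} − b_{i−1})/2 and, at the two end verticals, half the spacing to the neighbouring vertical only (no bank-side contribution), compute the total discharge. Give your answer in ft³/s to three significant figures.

248 ft³/s

w_1 = (12.4 − 5.6)/2 = 3.4 ft; q_1 = 0.69 × 1.63 × 3.4 = 3.824 ft³/s
w_2 = (23.3 − 5.6)/2 = 8.85 ft; q_2 = 0.93 × 3.08 × 8.85 = 25.35 ft³/s
w_3 = (34.9 − 12.4)/2 = 11.25 ft; q_3 = 1.38 × 4.99 × 11.25 = 77.47 ft³/s
w_4 = (56.5 − 23.3)/2 = 16.6 ft; q_4 = 1.11 × 4.51 × 16.6 = 83.10 ft³/s
w_5 = (66.3 − 34.9)/2 = 15.7 ft; q_5 = 0.96 × 3.56 × 15.7 = 53.66 ft³/s
w_6 = (66.3 − 56.5)/2 = 4.9 ft; q_6 = 0.67 × 1.52 × 4.9 = 4.990 ft³/s
Q = Σ qᵢ = 248.4 ft³/s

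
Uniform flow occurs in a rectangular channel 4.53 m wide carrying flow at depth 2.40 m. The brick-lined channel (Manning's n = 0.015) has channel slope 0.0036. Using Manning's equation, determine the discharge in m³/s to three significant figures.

48.2 m³/s

A = b·y = 4.53 × 2.40 = 10.87 m²
P = b + 2y = 4.53 + 2×2.40 = 9.330 m
R = A/P = 10.87/9.330 = 1.165 m
Q = (1/n)·A·R^(2/3)·S^(1/2) = (1/0.015) × 10.87 × 1.165^(2/3) × 0.0036^(1/2) = 48.16 m³/s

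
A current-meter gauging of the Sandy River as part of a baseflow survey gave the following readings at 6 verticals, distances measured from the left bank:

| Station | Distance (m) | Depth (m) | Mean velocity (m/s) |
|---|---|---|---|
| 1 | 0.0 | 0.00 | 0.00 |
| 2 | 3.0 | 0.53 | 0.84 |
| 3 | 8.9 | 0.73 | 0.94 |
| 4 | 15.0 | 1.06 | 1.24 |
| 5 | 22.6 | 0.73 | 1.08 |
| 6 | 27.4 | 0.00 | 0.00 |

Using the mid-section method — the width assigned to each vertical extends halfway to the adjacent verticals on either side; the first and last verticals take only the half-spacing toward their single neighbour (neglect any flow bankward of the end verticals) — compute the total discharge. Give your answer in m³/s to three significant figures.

w_2 = (8.9 − 0.0)/2 = 4.45 m; q_2 = 0.84 × 0.53 × 4.45 = 1.981 m³/s
w_3 = (15.0 − 3.0)/2 = 6 m; q_3 = 0.94 × 0.73 × 6 = 4.117 m³/s
w_4 = (22.6 − 8.9)/2 = 6.85 m; q_4 = 1.24 × 1.06 × 6.85 = 9.004 m³/s
w_5 = (27.4 − 15.0)/2 = 6.2 m; q_5 = 1.08 × 0.73 × 6.2 = 4.888 m³/s
Stations 1, 6 contribute zero (depth or velocity is 0).
Q = Σ qᵢ = 19.99 m³/s

20.0 m³/s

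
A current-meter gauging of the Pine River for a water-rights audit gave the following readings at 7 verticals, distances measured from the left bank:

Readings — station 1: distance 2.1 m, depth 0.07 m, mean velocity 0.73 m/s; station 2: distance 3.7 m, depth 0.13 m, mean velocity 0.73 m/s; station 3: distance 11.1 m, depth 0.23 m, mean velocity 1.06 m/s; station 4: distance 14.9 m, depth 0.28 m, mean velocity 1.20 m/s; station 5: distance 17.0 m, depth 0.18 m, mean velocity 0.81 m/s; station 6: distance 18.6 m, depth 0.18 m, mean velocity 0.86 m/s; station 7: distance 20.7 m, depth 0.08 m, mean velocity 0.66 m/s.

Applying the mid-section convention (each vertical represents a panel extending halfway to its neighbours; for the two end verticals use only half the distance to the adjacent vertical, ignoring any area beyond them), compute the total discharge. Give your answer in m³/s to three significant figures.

3.44 m³/s

w_1 = (3.7 − 2.1)/2 = 0.8 m; q_1 = 0.73 × 0.07 × 0.8 = 0.04088 m³/s
w_2 = (11.1 − 2.1)/2 = 4.5 m; q_2 = 0.73 × 0.13 × 4.5 = 0.4271 m³/s
w_3 = (14.9 − 3.7)/2 = 5.6 m; q_3 = 1.06 × 0.23 × 5.6 = 1.365 m³/s
w_4 = (17.0 − 11.1)/2 = 2.95 m; q_4 = 1.20 × 0.28 × 2.95 = 0.9912 m³/s
w_5 = (18.6 − 14.9)/2 = 1.85 m; q_5 = 0.81 × 0.18 × 1.85 = 0.2697 m³/s
w_6 = (20.7 − 17.0)/2 = 1.85 m; q_6 = 0.86 × 0.18 × 1.85 = 0.2864 m³/s
w_7 = (20.7 − 18.6)/2 = 1.05 m; q_7 = 0.66 × 0.08 × 1.05 = 0.05544 m³/s
Q = Σ qᵢ = 3.436 m³/s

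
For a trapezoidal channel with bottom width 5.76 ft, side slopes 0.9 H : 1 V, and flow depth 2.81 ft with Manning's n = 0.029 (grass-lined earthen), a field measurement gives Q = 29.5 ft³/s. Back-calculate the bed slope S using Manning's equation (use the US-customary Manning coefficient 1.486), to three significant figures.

0.000290

A = (b + z·y)·y = (5.76 + 0.9×2.81)×2.81 = 23.29 ft²
P = b + 2y√(1+z²) = 5.76 + 2×2.81×√(1+0.9²) = 13.32 ft
R = A/P = 23.29/13.32 = 1.749 ft
S = (Q·n / (1.486·A·R^(2/3)))² = (29.5×0.029 / (1.486×23.29×1.451))² = 0.0002900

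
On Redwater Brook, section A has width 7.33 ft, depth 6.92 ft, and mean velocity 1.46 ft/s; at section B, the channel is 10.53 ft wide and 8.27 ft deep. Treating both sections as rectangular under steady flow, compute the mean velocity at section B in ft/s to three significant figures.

Q = A₁V₁ = (7.33×6.92) × 1.46 = 74.06 ft³/s
A₂ = 10.53 × 8.27 = 87.08 ft²
V₂ = Q/A₂ = 74.06/87.08 = 0.8504 ft/s

0.850 ft/s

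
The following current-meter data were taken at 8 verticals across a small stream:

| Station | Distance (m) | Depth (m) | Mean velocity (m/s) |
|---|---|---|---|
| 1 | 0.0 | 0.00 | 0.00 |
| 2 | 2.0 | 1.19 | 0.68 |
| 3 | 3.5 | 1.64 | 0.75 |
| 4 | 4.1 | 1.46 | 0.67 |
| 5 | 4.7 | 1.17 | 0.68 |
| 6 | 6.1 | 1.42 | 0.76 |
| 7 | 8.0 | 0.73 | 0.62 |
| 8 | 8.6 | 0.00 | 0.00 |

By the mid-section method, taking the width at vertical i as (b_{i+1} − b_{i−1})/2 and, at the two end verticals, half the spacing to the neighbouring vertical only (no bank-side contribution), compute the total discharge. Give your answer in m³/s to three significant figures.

6.44 m³/s

w_2 = (3.5 − 0.0)/2 = 1.75 m; q_2 = 0.68 × 1.19 × 1.75 = 1.416 m³/s
w_3 = (4.1 − 2.0)/2 = 1.05 m; q_3 = 0.75 × 1.64 × 1.05 = 1.292 m³/s
w_4 = (4.7 − 3.5)/2 = 0.6 m; q_4 = 0.67 × 1.46 × 0.6 = 0.5869 m³/s
w_5 = (6.1 − 4.1)/2 = 1 m; q_5 = 0.68 × 1.17 × 1 = 0.7956 m³/s
w_6 = (8.0 − 4.7)/2 = 1.65 m; q_6 = 0.76 × 1.42 × 1.65 = 1.781 m³/s
w_7 = (8.6 − 6.1)/2 = 1.25 m; q_7 = 0.62 × 0.73 × 1.25 = 0.5658 m³/s
Stations 1, 8 contribute zero (depth or velocity is 0).
Q = Σ qᵢ = 6.437 m³/s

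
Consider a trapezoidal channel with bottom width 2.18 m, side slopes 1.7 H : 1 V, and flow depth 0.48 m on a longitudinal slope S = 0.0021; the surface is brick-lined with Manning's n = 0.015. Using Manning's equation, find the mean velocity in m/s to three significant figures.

1.53 m/s

A = (b + z·y)·y = (2.18 + 1.7×0.48)×0.48 = 1.438 m²
P = b + 2y√(1+z²) = 2.18 + 2×0.48×√(1+1.7²) = 4.073 m
R = A/P = 1.438/4.073 = 0.3530 m
Q = (1/n)·A·R^(2/3)·S^(1/2) = (1/0.015) × 1.438 × 0.3530^(2/3) × 0.0021^(1/2) = 2.195 m³/s
V = Q/A = 2.195/1.438 = 1.526 m/s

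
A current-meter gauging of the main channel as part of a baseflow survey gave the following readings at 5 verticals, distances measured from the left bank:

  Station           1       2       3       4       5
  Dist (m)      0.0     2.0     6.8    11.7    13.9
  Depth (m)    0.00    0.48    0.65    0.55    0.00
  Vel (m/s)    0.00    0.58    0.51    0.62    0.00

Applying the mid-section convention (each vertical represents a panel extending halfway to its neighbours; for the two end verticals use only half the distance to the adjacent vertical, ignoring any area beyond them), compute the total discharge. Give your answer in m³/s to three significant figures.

3.76 m³/s

w_2 = (6.8 − 0.0)/2 = 3.4 m; q_2 = 0.58 × 0.48 × 3.4 = 0.9466 m³/s
w_3 = (11.7 − 2.0)/2 = 4.85 m; q_3 = 0.51 × 0.65 × 4.85 = 1.608 m³/s
w_4 = (13.9 − 6.8)/2 = 3.55 m; q_4 = 0.62 × 0.55 × 3.55 = 1.211 m³/s
Stations 1, 5 contribute zero (depth or velocity is 0).
Q = Σ qᵢ = 3.765 m³/s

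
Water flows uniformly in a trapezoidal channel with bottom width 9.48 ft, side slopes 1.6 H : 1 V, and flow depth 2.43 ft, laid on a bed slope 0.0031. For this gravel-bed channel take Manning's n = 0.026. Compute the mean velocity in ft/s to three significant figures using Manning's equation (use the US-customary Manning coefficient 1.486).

A = (b + z·y)·y = (9.48 + 1.6×2.43)×2.43 = 32.48 ft²
P = b + 2y√(1+z²) = 9.48 + 2×2.43×√(1+1.6²) = 18.65 ft
R = A/P = 32.48/18.65 = 1.742 ft
Q = (1.486/n)·A·R^(2/3)·S^(1/2) = (1.486/0.026) × 32.48 × 1.742^(2/3) × 0.0031^(1/2) = 149.6 ft³/s
V = Q/A = 149.6/32.48 = 4.607 ft/s

4.61 ft/s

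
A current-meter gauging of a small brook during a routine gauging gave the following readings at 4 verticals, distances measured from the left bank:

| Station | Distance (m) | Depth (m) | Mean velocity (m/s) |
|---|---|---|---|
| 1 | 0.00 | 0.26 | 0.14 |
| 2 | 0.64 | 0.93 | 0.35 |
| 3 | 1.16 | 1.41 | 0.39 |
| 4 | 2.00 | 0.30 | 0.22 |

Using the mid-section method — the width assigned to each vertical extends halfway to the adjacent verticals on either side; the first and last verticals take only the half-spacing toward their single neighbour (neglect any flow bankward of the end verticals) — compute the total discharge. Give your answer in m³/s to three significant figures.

w_1 = (0.64 − 0.00)/2 = 0.32 m; q_1 = 0.14 × 0.26 × 0.32 = 0.01165 m³/s
w_2 = (1.16 − 0.00)/2 = 0.58 m; q_2 = 0.35 × 0.93 × 0.58 = 0.1888 m³/s
w_3 = (2.00 − 0.64)/2 = 0.68 m; q_3 = 0.39 × 1.41 × 0.68 = 0.3739 m³/s
w_4 = (2.00 − 1.16)/2 = 0.42 m; q_4 = 0.22 × 0.30 × 0.42 = 0.02772 m³/s
Q = Σ qᵢ = 0.6021 m³/s

0.602 m³/s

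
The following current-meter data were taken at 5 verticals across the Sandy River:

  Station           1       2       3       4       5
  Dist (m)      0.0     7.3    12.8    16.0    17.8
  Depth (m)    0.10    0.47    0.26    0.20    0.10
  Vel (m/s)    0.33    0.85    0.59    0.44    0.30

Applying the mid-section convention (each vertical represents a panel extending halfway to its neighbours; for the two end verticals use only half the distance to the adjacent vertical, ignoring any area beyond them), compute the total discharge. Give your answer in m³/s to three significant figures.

w_1 = (7.3 − 0.0)/2 = 3.65 m; q_1 = 0.33 × 0.10 × 3.65 = 0.1205 m³/s
w_2 = (12.8 − 0.0)/2 = 6.4 m; q_2 = 0.85 × 0.47 × 6.4 = 2.557 m³/s
w_3 = (16.0 − 7.3)/2 = 4.35 m; q_3 = 0.59 × 0.26 × 4.35 = 0.6673 m³/s
w_4 = (17.8 − 12.8)/2 = 2.5 m; q_4 = 0.44 × 0.20 × 2.5 = 0.2200 m³/s
w_5 = (17.8 − 16.0)/2 = 0.9 m; q_5 = 0.30 × 0.10 × 0.9 = 0.02700 m³/s
Q = Σ qᵢ = 3.592 m³/s

3.59 m³/s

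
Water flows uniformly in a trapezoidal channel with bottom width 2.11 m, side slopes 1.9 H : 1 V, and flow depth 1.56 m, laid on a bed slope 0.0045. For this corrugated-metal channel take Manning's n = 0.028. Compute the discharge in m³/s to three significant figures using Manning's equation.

17.7 m³/s

A = (b + z·y)·y = (2.11 + 1.9×1.56)×1.56 = 7.915 m²
P = b + 2y√(1+z²) = 2.11 + 2×1.56×√(1+1.9²) = 8.809 m
R = A/P = 7.915/8.809 = 0.8986 m
Q = (1/n)·A·R^(2/3)·S^(1/2) = (1/0.028) × 7.915 × 0.8986^(2/3) × 0.0045^(1/2) = 17.66 m³/s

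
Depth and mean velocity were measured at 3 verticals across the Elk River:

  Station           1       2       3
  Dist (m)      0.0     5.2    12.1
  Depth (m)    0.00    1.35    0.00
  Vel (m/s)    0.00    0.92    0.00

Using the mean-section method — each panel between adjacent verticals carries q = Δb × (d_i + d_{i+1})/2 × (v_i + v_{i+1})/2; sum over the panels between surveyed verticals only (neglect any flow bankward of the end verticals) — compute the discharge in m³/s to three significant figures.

3.76 m³/s

Panel 1-2: Δb = 5.2 m, d̄ = (0.00+1.35)/2 = 0.675, v̄ = (0.00+0.92)/2 = 0.46 → q = 5.2×0.675×0.46 = 1.615 m³/s
Panel 2-3: Δb = 6.9 m, d̄ = (1.35+0.00)/2 = 0.675, v̄ = (0.92+0.00)/2 = 0.46 → q = 6.9×0.675×0.46 = 2.142 m³/s
Q = Σ q = 3.757 m³/s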